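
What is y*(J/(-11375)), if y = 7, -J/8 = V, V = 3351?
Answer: 26808/1625 ≈ 16.497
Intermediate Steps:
J = -26808 (J = -8*3351 = -26808)
y*(J/(-11375)) = 7*(-26808/(-11375)) = 7*(-26808*(-1/11375)) = 7*(26808/11375) = 26808/1625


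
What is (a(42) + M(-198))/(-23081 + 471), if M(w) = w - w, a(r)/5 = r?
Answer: -3/323 ≈ -0.0092879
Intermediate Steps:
a(r) = 5*r
M(w) = 0
(a(42) + M(-198))/(-23081 + 471) = (5*42 + 0)/(-23081 + 471) = (210 + 0)/(-22610) = 210*(-1/22610) = -3/323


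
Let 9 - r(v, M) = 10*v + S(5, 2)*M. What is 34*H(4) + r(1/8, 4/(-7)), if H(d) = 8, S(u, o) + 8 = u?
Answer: 7785/28 ≈ 278.04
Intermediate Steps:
S(u, o) = -8 + u
r(v, M) = 9 - 10*v + 3*M (r(v, M) = 9 - (10*v + (-8 + 5)*M) = 9 - (10*v - 3*M) = 9 - (-3*M + 10*v) = 9 + (-10*v + 3*M) = 9 - 10*v + 3*M)
34*H(4) + r(1/8, 4/(-7)) = 34*8 + (9 - 10/8 + 3*(4/(-7))) = 272 + (9 - 10*1/8 + 3*(4*(-1/7))) = 272 + (9 - 5/4 + 3*(-4/7)) = 272 + (9 - 5/4 - 12/7) = 272 + 169/28 = 7785/28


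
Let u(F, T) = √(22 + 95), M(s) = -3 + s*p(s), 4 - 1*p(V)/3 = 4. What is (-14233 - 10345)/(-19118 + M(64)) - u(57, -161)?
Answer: 24578/19121 - 3*√13 ≈ -9.5313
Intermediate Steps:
p(V) = 0 (p(V) = 12 - 3*4 = 12 - 12 = 0)
M(s) = -3 (M(s) = -3 + s*0 = -3 + 0 = -3)
u(F, T) = 3*√13 (u(F, T) = √117 = 3*√13)
(-14233 - 10345)/(-19118 + M(64)) - u(57, -161) = (-14233 - 10345)/(-19118 - 3) - 3*√13 = -24578/(-19121) - 3*√13 = -24578*(-1/19121) - 3*√13 = 24578/19121 - 3*√13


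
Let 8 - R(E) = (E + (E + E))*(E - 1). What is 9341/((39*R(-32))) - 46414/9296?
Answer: -90732739/17900610 ≈ -5.0687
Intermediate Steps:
R(E) = 8 - 3*E*(-1 + E) (R(E) = 8 - (E + (E + E))*(E - 1) = 8 - (E + 2*E)*(-1 + E) = 8 - 3*E*(-1 + E))
9341/((39*R(-32))) - 46414/9296 = 9341/((39*(8 - 3*(-32)² + 3*(-32)))) - 46414/9296 = 9341/((39*(8 - 3*1024 - 96))) - 46414*1/9296 = 9341/((39*(8 - 3072 - 96))) - 23207/4648 = 9341/((39*(-3160))) - 23207/4648 = 9341/(-123240) - 23207/4648 = 9341*(-1/123240) - 23207/4648 = -9341/123240 - 23207/4648 = -90732739/17900610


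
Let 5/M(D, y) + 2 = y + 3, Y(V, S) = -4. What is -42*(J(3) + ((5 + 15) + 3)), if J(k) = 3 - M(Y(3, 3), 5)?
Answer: -1057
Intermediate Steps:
M(D, y) = 5/(1 + y) (M(D, y) = 5/(-2 + (y + 3)) = 5/(-2 + (3 + y)) = 5/(1 + y))
J(k) = 13/6 (J(k) = 3 - 5/(1 + 5) = 3 - 5/6 = 3 - 1*⅚ = 3 - ⅚ = 13/6)
-42*(J(3) + ((5 + 15) + 3)) = -42*(13/6 + ((5 + 15) + 3)) = -42*(13/6 + (20 + 3)) = -42*(13/6 + 23) = -42*151/6 = -1057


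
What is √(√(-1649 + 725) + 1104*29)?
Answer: √(32016 + 2*I*√231) ≈ 178.93 + 0.0849*I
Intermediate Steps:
√(√(-1649 + 725) + 1104*29) = √(√(-924) + 32016) = √(2*I*√231 + 32016) = √(32016 + 2*I*√231)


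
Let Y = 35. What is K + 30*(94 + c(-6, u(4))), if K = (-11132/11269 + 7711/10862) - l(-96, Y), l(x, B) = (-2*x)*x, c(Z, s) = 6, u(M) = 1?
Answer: 2623325892771/122403878 ≈ 21432.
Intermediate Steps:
l(x, B) = -2*x**2
K = 2256114258771/122403878 (K = (-11132/11269 + 7711/10862) - (-2)*(-96)**2 = (-11132*1/11269 + 7711*(1/10862)) - (-2)*9216 = (-11132/11269 + 7711/10862) - 1*(-18432) = -34020525/122403878 + 18432 = 2256114258771/122403878 ≈ 18432.)
K + 30*(94 + c(-6, u(4))) = 2256114258771/122403878 + 30*(94 + 6) = 2256114258771/122403878 + 30*100 = 2256114258771/122403878 + 3000 = 2623325892771/122403878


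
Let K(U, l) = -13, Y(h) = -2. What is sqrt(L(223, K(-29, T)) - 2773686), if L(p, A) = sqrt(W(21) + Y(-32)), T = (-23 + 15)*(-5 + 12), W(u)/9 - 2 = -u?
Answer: sqrt(-2773686 + I*sqrt(173)) ≈ 0.004 + 1665.4*I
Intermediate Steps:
W(u) = 18 - 9*u (W(u) = 18 + 9*(-u) = 18 - 9*u)
T = -56 (T = -8*7 = -56)
L(p, A) = I*sqrt(173) (L(p, A) = sqrt((18 - 9*21) - 2) = sqrt((18 - 189) - 2) = sqrt(-171 - 2) = sqrt(-173) = I*sqrt(173))
sqrt(L(223, K(-29, T)) - 2773686) = sqrt(I*sqrt(173) - 2773686) = sqrt(-2773686 + I*sqrt(173))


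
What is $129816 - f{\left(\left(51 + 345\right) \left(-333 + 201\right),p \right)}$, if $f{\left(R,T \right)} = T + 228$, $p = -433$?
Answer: $130021$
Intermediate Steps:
$f{\left(R,T \right)} = 228 + T$
$129816 - f{\left(\left(51 + 345\right) \left(-333 + 201\right),p \right)} = 129816 - \left(228 - 433\right) = 129816 - -205 = 129816 + 205 = 130021$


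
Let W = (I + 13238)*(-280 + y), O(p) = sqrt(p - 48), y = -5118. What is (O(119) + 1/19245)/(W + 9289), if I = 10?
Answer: -1/1376083221675 - sqrt(71)/71503415 ≈ -1.1784e-7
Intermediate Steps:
O(p) = sqrt(-48 + p)
W = -71512704 (W = (10 + 13238)*(-280 - 5118) = 13248*(-5398) = -71512704)
(O(119) + 1/19245)/(W + 9289) = (sqrt(-48 + 119) + 1/19245)/(-71512704 + 9289) = (sqrt(71) + 1/19245)/(-71503415) = (1/19245 + sqrt(71))*(-1/71503415) = -1/1376083221675 - sqrt(71)/71503415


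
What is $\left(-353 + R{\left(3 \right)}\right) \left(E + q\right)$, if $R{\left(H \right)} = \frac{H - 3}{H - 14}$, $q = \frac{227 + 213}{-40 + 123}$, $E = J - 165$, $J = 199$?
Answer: $- \frac{1151486}{83} \approx -13873.0$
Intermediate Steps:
$E = 34$ ($E = 199 - 165 = 34$)
$q = \frac{440}{83} \approx 5.3012$
$R{\left(H \right)} = \frac{-3 + H}{-14 + H}$
$\left(-353 + R{\left(3 \right)}\right) \left(E + q\right) = \left(-353 + \frac{-3 + 3}{-14 + 3}\right) \left(34 + \frac{440}{83}\right) = \left(-353 + \frac{1}{-11} \cdot 0\right) \frac{3262}{83} = \left(-353 - 0\right) \frac{3262}{83} = \left(-353 + 0\right) \frac{3262}{83} = \left(-353\right) \frac{3262}{83} = - \frac{1151486}{83}$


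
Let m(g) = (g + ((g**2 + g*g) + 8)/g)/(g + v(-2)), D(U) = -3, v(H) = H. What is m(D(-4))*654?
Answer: 1526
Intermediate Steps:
m(g) = (g + (8 + 2*g**2)/g)/(-2 + g) (m(g) = (g + ((g**2 + g*g) + 8)/g)/(g - 2) = (g + ((g**2 + g**2) + 8)/g)/(-2 + g) = (g + (2*g**2 + 8)/g)/(-2 + g) = (g + (8 + 2*g**2)/g)/(-2 + g))
m(D(-4))*654 = ((8 + 3*(-3)**2)/((-3)*(-2 - 3)))*654 = -1/3*(8 + 3*9)/(-5)*654 = -1/3*(-1/5)*(8 + 27)*654 = -1/3*(-1/5)*35*654 = (7/3)*654 = 1526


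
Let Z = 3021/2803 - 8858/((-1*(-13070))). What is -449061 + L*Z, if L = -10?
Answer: -1645159059277/3663521 ≈ -4.4907e+5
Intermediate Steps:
Z = 7327748/18317605 (Z = 3021*(1/2803) - 8858/13070 = 3021/2803 - 8858*1/13070 = 3021/2803 - 4429/6535 = 7327748/18317605 ≈ 0.40004)
-449061 + L*Z = -449061 - 10*7327748/18317605 = -449061 - 14655496/3663521 = -1645159059277/3663521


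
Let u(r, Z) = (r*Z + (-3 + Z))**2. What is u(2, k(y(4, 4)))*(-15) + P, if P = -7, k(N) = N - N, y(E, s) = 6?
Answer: -142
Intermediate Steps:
k(N) = 0
u(r, Z) = (-3 + Z + Z*r)**2 (u(r, Z) = (Z*r + (-3 + Z))**2 = (-3 + Z + Z*r)**2)
u(2, k(y(4, 4)))*(-15) + P = (-3 + 0 + 0*2)**2*(-15) - 7 = (-3 + 0 + 0)**2*(-15) - 7 = (-3)**2*(-15) - 7 = 9*(-15) - 7 = -135 - 7 = -142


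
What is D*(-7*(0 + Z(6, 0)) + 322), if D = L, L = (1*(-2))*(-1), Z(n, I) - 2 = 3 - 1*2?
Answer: 602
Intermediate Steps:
Z(n, I) = 3 (Z(n, I) = 2 + (3 - 1*2) = 2 + (3 - 2) = 2 + 1 = 3)
L = 2 (L = -2*(-1) = 2)
D = 2
D*(-7*(0 + Z(6, 0)) + 322) = 2*(-7*(0 + 3) + 322) = 2*(-7*3 + 322) = 2*(-21 + 322) = 2*301 = 602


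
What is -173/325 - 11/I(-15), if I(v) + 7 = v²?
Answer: -41289/70850 ≈ -0.58277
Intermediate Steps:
I(v) = -7 + v²
-173/325 - 11/I(-15) = -173/325 - 11/(-7 + (-15)²) = -173*1/325 - 11/(-7 + 225) = -173/325 - 11/218 = -41289/70850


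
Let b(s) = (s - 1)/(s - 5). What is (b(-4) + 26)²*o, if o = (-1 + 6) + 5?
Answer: 571210/81 ≈ 7052.0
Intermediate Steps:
b(s) = (-1 + s)/(-5 + s)
o = 10 (o = 5 + 5 = 10)
(b(-4) + 26)²*o = ((-1 - 4)/(-5 - 4) + 26)²*10 = (-5/(-9) + 26)²*10 = (-⅑*(-5) + 26)²*10 = (5/9 + 26)²*10 = (239/9)²*10 = (57121/81)*10 = 571210/81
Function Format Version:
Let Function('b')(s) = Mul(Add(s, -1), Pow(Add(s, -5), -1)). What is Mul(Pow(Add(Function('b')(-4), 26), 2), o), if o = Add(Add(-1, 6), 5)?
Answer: Rational(571210, 81) ≈ 7052.0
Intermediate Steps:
Function('b')(s) = Mul(Pow(Add(-5, s), -1), Add(-1, s)) (Function('b')(s) = Mul(Add(-1, s), Pow(Add(-5, s), -1)) = Mul(Pow(Add(-5, s), -1), Add(-1, s)))
o = 10 (o = Add(5, 5) = 10)
Mul(Pow(Add(Function('b')(-4), 26), 2), o) = Mul(Pow(Add(Mul(Pow(Add(-5, -4), -1), Add(-1, -4)), 26), 2), 10) = Mul(Pow(Add(Mul(Pow(-9, -1), -5), 26), 2), 10) = Mul(Pow(Add(Mul(Rational(-1, 9), -5), 26), 2), 10) = Mul(Pow(Add(Rational(5, 9), 26), 2), 10) = Mul(Pow(Rational(239, 9), 2), 10) = Mul(Rational(57121, 81), 10) = Rational(571210, 81)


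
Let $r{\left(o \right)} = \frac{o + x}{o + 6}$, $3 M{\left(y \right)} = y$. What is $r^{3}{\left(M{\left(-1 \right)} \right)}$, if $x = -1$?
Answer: $- \frac{64}{4913} \approx -0.013027$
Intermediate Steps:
$M{\left(y \right)} = \frac{y}{3}$
$r{\left(o \right)} = \frac{-1 + o}{6 + o}$ ($r{\left(o \right)} = \frac{o - 1}{o + 6} = \frac{-1 + o}{6 + o}$)
$r^{3}{\left(M{\left(-1 \right)} \right)} = \left(\frac{-1 + \frac{1}{3} \left(-1\right)}{6 + \frac{1}{3} \left(-1\right)}\right)^{3} = \left(\frac{-1 - \frac{1}{3}}{6 - \frac{1}{3}}\right)^{3} = \left(\frac{1}{\frac{17}{3}} \left(- \frac{4}{3}\right)\right)^{3} = \left(\frac{3}{17} \left(- \frac{4}{3}\right)\right)^{3} = \left(- \frac{4}{17}\right)^{3} = - \frac{64}{4913}$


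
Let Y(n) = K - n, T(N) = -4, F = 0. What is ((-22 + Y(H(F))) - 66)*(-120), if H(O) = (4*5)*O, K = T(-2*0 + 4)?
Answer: 11040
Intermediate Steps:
K = -4
H(O) = 20*O
Y(n) = -4 - n
((-22 + Y(H(F))) - 66)*(-120) = ((-22 + (-4 - 20*0)) - 66)*(-120) = ((-22 + (-4 - 1*0)) - 66)*(-120) = ((-22 + (-4 + 0)) - 66)*(-120) = ((-22 - 4) - 66)*(-120) = (-26 - 66)*(-120) = -92*(-120) = 11040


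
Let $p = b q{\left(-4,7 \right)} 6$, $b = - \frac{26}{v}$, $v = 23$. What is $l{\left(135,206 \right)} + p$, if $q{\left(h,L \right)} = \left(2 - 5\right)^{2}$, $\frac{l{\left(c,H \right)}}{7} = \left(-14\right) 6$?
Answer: $- \frac{14928}{23} \approx -649.04$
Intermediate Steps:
$l{\left(c,H \right)} = -588$ ($l{\left(c,H \right)} = 7 \left(\left(-14\right) 6\right) = 7 \left(-84\right) = -588$)
$q{\left(h,L \right)} = 9$ ($q{\left(h,L \right)} = \left(-3\right)^{2} = 9$)
$b = - \frac{26}{23} \approx -1.1304$
$p = - \frac{1404}{23}$ ($p = \left(- \frac{26}{23}\right) 9 \cdot 6 = \left(- \frac{234}{23}\right) 6 = - \frac{1404}{23} \approx -61.043$)
$l{\left(135,206 \right)} + p = -588 - \frac{1404}{23} = - \frac{14928}{23}$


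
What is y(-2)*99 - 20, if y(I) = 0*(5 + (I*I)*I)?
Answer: -20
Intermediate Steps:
y(I) = 0 (y(I) = 0*(5 + I²*I) = 0*(5 + I³) = 0)
y(-2)*99 - 20 = 0*99 - 20 = 0 - 20 = -20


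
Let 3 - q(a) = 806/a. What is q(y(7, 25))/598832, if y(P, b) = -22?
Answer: 109/1646788 ≈ 6.6189e-5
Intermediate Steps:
q(a) = 3 - 806/a
q(y(7, 25))/598832 = (3 - 806/(-22))/598832 = (3 - 806*(-1/22))*(1/598832) = (3 + 403/11)*(1/598832) = (436/11)*(1/598832) = 109/1646788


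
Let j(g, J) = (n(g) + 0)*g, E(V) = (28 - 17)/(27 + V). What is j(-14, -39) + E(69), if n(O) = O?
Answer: 18827/96 ≈ 196.11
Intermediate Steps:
E(V) = 11/(27 + V)
j(g, J) = g² (j(g, J) = (g + 0)*g = g*g = g²)
j(-14, -39) + E(69) = (-14)² + 11/(27 + 69) = 196 + 11/96 = 18827/96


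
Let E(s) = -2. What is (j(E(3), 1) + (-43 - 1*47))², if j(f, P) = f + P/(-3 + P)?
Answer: 34225/4 ≈ 8556.3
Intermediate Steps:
(j(E(3), 1) + (-43 - 1*47))² = ((1 - 3*(-2) + 1*(-2))/(-3 + 1) + (-43 - 1*47))² = ((1 + 6 - 2)/(-2) + (-43 - 47))² = (-½*5 - 90)² = (-5/2 - 90)² = (-185/2)² = 34225/4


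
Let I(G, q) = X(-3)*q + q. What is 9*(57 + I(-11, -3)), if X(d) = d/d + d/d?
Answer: 432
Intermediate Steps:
X(d) = 2 (X(d) = 1 + 1 = 2)
I(G, q) = 3*q (I(G, q) = 2*q + q = 3*q)
9*(57 + I(-11, -3)) = 9*(57 + 3*(-3)) = 9*(57 - 9) = 9*48 = 432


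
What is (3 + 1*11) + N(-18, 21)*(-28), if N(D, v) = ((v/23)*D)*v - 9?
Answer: 228382/23 ≈ 9929.7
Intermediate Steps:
N(D, v) = -9 + D*v**2/23 (N(D, v) = ((v*(1/23))*D)*v - 9 = ((v/23)*D)*v - 9 = (D*v/23)*v - 9 = D*v**2/23 - 9 = -9 + D*v**2/23)
(3 + 1*11) + N(-18, 21)*(-28) = (3 + 1*11) + (-9 + (1/23)*(-18)*21**2)*(-28) = (3 + 11) + (-9 + (1/23)*(-18)*441)*(-28) = 14 + (-9 - 7938/23)*(-28) = 14 - 8145/23*(-28) = 14 + 228060/23 = 228382/23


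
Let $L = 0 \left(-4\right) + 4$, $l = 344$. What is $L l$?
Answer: $1376$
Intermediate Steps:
$L = 4$ ($L = 0 + 4 = 4$)
$L l = 4 \cdot 344 = 1376$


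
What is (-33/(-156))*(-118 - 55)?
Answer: -1903/52 ≈ -36.596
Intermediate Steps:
(-33/(-156))*(-118 - 55) = -33*(-1/156)*(-173) = (11/52)*(-173) = -1903/52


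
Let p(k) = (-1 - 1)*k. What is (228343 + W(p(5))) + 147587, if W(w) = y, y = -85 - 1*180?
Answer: 375665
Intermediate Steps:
p(k) = -2*k
y = -265 (y = -85 - 180 = -265)
W(w) = -265
(228343 + W(p(5))) + 147587 = (228343 - 265) + 147587 = 228078 + 147587 = 375665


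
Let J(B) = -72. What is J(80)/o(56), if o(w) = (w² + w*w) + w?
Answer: -9/791 ≈ -0.011378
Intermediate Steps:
o(w) = w + 2*w² (o(w) = (w² + w²) + w = 2*w² + w = w + 2*w²)
J(80)/o(56) = -72*1/(56*(1 + 2*56)) = -72*1/(56*(1 + 112)) = -72/(56*113) = -72/6328 = -72*1/6328 = -9/791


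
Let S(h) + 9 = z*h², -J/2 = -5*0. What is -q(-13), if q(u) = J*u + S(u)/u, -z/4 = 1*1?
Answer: -685/13 ≈ -52.692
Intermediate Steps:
z = -4 ≈ -4.0000
J = 0 (J = -(-10)*0 = -2*0 = 0)
S(h) = -9 - 4*h²
q(u) = (-9 - 4*u²)/u (q(u) = 0*u + (-9 - 4*u²)/u = 0 + (-9 - 4*u²)/u = (-9 - 4*u²)/u)
-q(-13) = -(-9/(-13) - 4*(-13)) = -(-9*(-1/13) + 52) = -(9/13 + 52) = -1*685/13 = -685/13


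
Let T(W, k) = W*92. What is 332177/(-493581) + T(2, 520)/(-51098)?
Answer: -8532199625/12610500969 ≈ -0.67659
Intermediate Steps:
T(W, k) = 92*W
332177/(-493581) + T(2, 520)/(-51098) = 332177/(-493581) + (92*2)/(-51098) = 332177*(-1/493581) + 184*(-1/51098) = -332177/493581 - 92/25549 = -8532199625/12610500969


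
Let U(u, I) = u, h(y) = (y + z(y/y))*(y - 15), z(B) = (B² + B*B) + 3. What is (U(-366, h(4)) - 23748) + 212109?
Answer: 187995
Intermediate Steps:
z(B) = 3 + 2*B² (z(B) = (B² + B²) + 3 = 2*B² + 3 = 3 + 2*B²)
h(y) = (-15 + y)*(5 + y) (h(y) = (y + (3 + 2*(y/y)²))*(y - 15) = (y + (3 + 2*1²))*(-15 + y) = (y + (3 + 2*1))*(-15 + y) = (y + (3 + 2))*(-15 + y) = (y + 5)*(-15 + y) = (5 + y)*(-15 + y) = (-15 + y)*(5 + y))
(U(-366, h(4)) - 23748) + 212109 = (-366 - 23748) + 212109 = -24114 + 212109 = 187995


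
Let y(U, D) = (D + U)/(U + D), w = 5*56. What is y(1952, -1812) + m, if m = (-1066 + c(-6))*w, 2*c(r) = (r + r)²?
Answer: -278319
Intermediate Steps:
c(r) = 2*r² (c(r) = (r + r)²/2 = (2*r)²/2 = (4*r²)/2 = 2*r²)
w = 280
y(U, D) = 1 (y(U, D) = (D + U)/(D + U) = 1)
m = -278320 (m = (-1066 + 2*(-6)²)*280 = (-1066 + 2*36)*280 = (-1066 + 72)*280 = -994*280 = -278320)
y(1952, -1812) + m = 1 - 278320 = -278319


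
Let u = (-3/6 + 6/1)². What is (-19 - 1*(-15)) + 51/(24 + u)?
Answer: -664/217 ≈ -3.0599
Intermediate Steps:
u = 121/4 (u = (-3*⅙ + 6*1)² = (-½ + 6)² = (11/2)² = 121/4 ≈ 30.250)
(-19 - 1*(-15)) + 51/(24 + u) = (-19 - 1*(-15)) + 51/(24 + 121/4) = (-19 + 15) + 51/(217/4) = -4 + (4/217)*51 = -4 + 204/217 = -664/217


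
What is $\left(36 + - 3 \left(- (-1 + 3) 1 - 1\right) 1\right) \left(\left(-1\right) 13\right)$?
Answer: $-585$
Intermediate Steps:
$\left(36 + - 3 \left(- (-1 + 3) 1 - 1\right) 1\right) \left(\left(-1\right) 13\right) = \left(36 + - 3 \left(\left(-1\right) 2 \cdot 1 - 1\right) 1\right) \left(-13\right) = \left(36 + - 3 \left(\left(-2\right) 1 - 1\right) 1\right) \left(-13\right) = \left(36 + - 3 \left(-2 - 1\right) 1\right) \left(-13\right) = \left(36 + \left(-3\right) \left(-3\right) 1\right) \left(-13\right) = \left(36 + 9 \cdot 1\right) \left(-13\right) = \left(36 + 9\right) \left(-13\right) = 45 \left(-13\right) = -585$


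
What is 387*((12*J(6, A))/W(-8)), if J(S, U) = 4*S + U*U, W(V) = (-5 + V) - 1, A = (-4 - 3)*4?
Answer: -1876176/7 ≈ -2.6803e+5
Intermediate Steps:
A = -28 (A = -7*4 = -28)
W(V) = -6 + V
J(S, U) = U² + 4*S (J(S, U) = 4*S + U² = U² + 4*S)
387*((12*J(6, A))/W(-8)) = 387*((12*((-28)² + 4*6))/(-6 - 8)) = 387*((12*(784 + 24))/(-14)) = 387*((12*808)*(-1/14)) = 387*(9696*(-1/14)) = 387*(-4848/7) = -1876176/7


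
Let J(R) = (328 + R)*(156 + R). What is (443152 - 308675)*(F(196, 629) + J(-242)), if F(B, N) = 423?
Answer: -937708121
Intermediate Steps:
J(R) = (156 + R)*(328 + R)
(443152 - 308675)*(F(196, 629) + J(-242)) = (443152 - 308675)*(423 + (51168 + (-242)**2 + 484*(-242))) = 134477*(423 + (51168 + 58564 - 117128)) = 134477*(423 - 7396) = 134477*(-6973) = -937708121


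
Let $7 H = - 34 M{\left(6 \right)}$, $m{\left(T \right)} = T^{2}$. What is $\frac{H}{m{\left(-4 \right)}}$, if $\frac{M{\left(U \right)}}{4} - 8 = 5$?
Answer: $- \frac{221}{14} \approx -15.786$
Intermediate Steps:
$M{\left(U \right)} = 52$ ($M{\left(U \right)} = 32 + 4 \cdot 5 = 32 + 20 = 52$)
$H = - \frac{1768}{7}$ ($H = \frac{\left(-34\right) 52}{7} = \frac{1}{7} \left(-1768\right) = - \frac{1768}{7} \approx -252.57$)
$\frac{H}{m{\left(-4 \right)}} = - \frac{1768}{7 \left(-4\right)^{2}} = - \frac{1768}{7 \cdot 16} = \left(- \frac{1768}{7}\right) \frac{1}{16} = - \frac{221}{14}$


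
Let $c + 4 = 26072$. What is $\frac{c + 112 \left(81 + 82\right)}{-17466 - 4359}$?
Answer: $- \frac{44324}{21825} \approx -2.0309$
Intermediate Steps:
$c = 26068$ ($c = -4 + 26072 = 26068$)
$\frac{c + 112 \left(81 + 82\right)}{-17466 - 4359} = \frac{26068 + 112 \left(81 + 82\right)}{-17466 - 4359} = \frac{26068 + 112 \cdot 163}{-21825} = \left(26068 + 18256\right) \left(- \frac{1}{21825}\right) = 44324 \left(- \frac{1}{21825}\right) = - \frac{44324}{21825}$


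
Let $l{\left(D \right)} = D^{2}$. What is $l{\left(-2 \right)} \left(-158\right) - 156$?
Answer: $-788$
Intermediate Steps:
$l{\left(-2 \right)} \left(-158\right) - 156 = \left(-2\right)^{2} \left(-158\right) - 156 = 4 \left(-158\right) - 156 = -632 - 156 = -788$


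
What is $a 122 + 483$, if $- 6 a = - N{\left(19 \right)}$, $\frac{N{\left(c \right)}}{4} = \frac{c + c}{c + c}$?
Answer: $\frac{1693}{3} \approx 564.33$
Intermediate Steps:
$N{\left(c \right)} = 4$ ($N{\left(c \right)} = 4 \frac{c + c}{c + c} = 4 \frac{2 c}{2 c} = 4 \cdot 2 c \frac{1}{2 c} = 4 \cdot 1 = 4$)
$a = \frac{2}{3}$ ($a = - \frac{\left(-1\right) 4}{6} = \left(- \frac{1}{6}\right) \left(-4\right) = \frac{2}{3} \approx 0.66667$)
$a 122 + 483 = \frac{2}{3} \cdot 122 + 483 = \frac{244}{3} + 483 = \frac{1693}{3}$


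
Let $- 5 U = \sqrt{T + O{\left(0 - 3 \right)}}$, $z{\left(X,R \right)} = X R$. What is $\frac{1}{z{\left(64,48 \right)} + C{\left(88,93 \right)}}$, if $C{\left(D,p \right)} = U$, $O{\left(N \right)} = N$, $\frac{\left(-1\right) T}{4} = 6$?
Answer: $\frac{25600}{78643209} + \frac{5 i \sqrt{3}}{78643209} \approx 0.00032552 + 1.1012 \cdot 10^{-7} i$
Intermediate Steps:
$T = -24$ ($T = \left(-4\right) 6 = -24$)
$z{\left(X,R \right)} = R X$
$U = - \frac{3 i \sqrt{3}}{5}$ ($U = - \frac{\sqrt{-24 + \left(0 - 3\right)}}{5} = - \frac{\sqrt{-24 - 3}}{5} = - \frac{\sqrt{-27}}{5} = - \frac{3 i \sqrt{3}}{5} \approx - 1.0392 i$)
$C{\left(D,p \right)} = - \frac{3 i \sqrt{3}}{5}$
$\frac{1}{z{\left(64,48 \right)} + C{\left(88,93 \right)}} = \frac{1}{48 \cdot 64 - \frac{3 i \sqrt{3}}{5}} = \frac{1}{3072 - \frac{3 i \sqrt{3}}{5}}$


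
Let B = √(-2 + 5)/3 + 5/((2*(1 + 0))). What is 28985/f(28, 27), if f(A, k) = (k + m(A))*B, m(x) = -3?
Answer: 144925/284 - 28985*√3/426 ≈ 392.45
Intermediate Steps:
B = 5/2 + √3/3 (B = √3*(⅓) + 5/((2*1)) = √3/3 + 5/2 = 5/2 + √3/3 ≈ 3.0774)
f(A, k) = (-3 + k)*(5/2 + √3/3) (f(A, k) = (k - 3)*(5/2 + √3/3) = (-3 + k)*(5/2 + √3/3))
28985/f(28, 27) = 28985/(((-3 + 27)*(15 + 2*√3)/6)) = 28985/(((⅙)*24*(15 + 2*√3))) = 28985/(60 + 8*√3)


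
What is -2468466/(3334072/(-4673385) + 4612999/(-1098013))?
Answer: 745104644728934490/1483480866503 ≈ 5.0227e+5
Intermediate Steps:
-2468466/(3334072/(-4673385) + 4612999/(-1098013)) = -2468466/(3334072*(-1/4673385) + 4612999*(-1/1098013)) = -2468466/(-3334072/4673385 - 4612999/1098013) = -2468466/(-1483480866503/301849263765) = -2468466*(-301849263765/1483480866503) = 745104644728934490/1483480866503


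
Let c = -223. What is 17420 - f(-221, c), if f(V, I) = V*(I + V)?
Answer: -80704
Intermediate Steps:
17420 - f(-221, c) = 17420 - (-221)*(-223 - 221) = 17420 - (-221)*(-444) = 17420 - 1*98124 = 17420 - 98124 = -80704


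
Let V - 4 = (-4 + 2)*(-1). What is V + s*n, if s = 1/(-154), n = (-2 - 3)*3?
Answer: 939/154 ≈ 6.0974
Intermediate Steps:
n = -15 (n = -5*3 = -15)
V = 6 (V = 4 + (-4 + 2)*(-1) = 4 - 2*(-1) = 4 + 2 = 6)
s = -1/154 ≈ -0.0064935
V + s*n = 6 - 1/154*(-15) = 6 + 15/154 = 939/154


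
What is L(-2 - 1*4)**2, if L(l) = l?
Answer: 36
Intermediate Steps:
L(-2 - 1*4)**2 = (-2 - 1*4)**2 = (-2 - 4)**2 = (-6)**2 = 36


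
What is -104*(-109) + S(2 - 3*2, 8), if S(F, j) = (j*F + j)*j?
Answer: 11144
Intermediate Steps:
S(F, j) = j*(j + F*j) (S(F, j) = (F*j + j)*j = (j + F*j)*j = j*(j + F*j))
-104*(-109) + S(2 - 3*2, 8) = -104*(-109) + 8**2*(1 + (2 - 3*2)) = 11336 + 64*(1 + (2 - 6)) = 11336 + 64*(1 - 4) = 11336 + 64*(-3) = 11336 - 192 = 11144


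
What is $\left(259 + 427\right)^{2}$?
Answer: $470596$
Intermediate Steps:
$\left(259 + 427\right)^{2} = 686^{2} = 470596$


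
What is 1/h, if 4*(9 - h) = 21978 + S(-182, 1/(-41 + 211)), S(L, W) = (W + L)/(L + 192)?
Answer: -6800/37270461 ≈ -0.00018245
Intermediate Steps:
S(L, W) = (L + W)/(192 + L)
h = -37270461/6800 (h = 9 - (21978 + (-182 + 1/(-41 + 211))/(192 - 182))/4 = 9 - (21978 + (-182 + 1/170)/10)/4 = 9 - (21978 + (1/10)*(-30939/170))/4 = 9 - (21978 - 30939/1700)/4 = 9 - 1/4*37331661/1700 = 9 - 37331661/6800 = -37270461/6800 ≈ -5481.0)
1/h = 1/(-37270461/6800) = -6800/37270461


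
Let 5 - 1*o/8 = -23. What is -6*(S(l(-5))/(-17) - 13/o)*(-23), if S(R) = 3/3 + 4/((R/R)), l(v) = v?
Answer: -92529/1904 ≈ -48.597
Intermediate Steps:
o = 224 (o = 40 - 8*(-23) = 40 + 184 = 224)
S(R) = 5 (S(R) = 3*(⅓) + 4/1 = 1 + 4*1 = 1 + 4 = 5)
-6*(S(l(-5))/(-17) - 13/o)*(-23) = -6*(5/(-17) - 13/224)*(-23) = -6*(5*(-1/17) - 13*1/224)*(-23) = -6*(-5/17 - 13/224)*(-23) = -6*(-1341/3808)*(-23) = (4023/1904)*(-23) = -92529/1904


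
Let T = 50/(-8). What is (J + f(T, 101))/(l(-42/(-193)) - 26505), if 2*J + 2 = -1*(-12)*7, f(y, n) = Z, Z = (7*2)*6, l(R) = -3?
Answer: -125/26508 ≈ -0.0047156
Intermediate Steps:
T = -25/4 (T = 50*(-⅛) = -25/4 ≈ -6.2500)
Z = 84 (Z = 14*6 = 84)
f(y, n) = 84
J = 41 (J = -1 + (-1*(-12)*7)/2 = -1 + (12*7)/2 = -1 + (½)*84 = -1 + 42 = 41)
(J + f(T, 101))/(l(-42/(-193)) - 26505) = (41 + 84)/(-3 - 26505) = 125/(-26508) = 125*(-1/26508) = -125/26508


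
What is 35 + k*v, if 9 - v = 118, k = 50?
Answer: -5415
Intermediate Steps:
v = -109 (v = 9 - 1*118 = 9 - 118 = -109)
35 + k*v = 35 + 50*(-109) = 35 - 5450 = -5415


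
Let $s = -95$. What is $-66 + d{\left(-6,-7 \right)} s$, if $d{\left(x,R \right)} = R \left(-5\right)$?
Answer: $-3391$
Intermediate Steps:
$d{\left(x,R \right)} = - 5 R$
$-66 + d{\left(-6,-7 \right)} s = -66 + \left(-5\right) \left(-7\right) \left(-95\right) = -66 + 35 \left(-95\right) = -66 - 3325 = -3391$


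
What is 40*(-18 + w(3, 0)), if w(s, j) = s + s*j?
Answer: -600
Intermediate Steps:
w(s, j) = s + j*s
40*(-18 + w(3, 0)) = 40*(-18 + 3*(1 + 0)) = 40*(-18 + 3*1) = 40*(-18 + 3) = 40*(-15) = -600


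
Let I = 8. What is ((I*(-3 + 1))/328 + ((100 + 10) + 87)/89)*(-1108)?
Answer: -8752092/3649 ≈ -2398.5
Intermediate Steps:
((I*(-3 + 1))/328 + ((100 + 10) + 87)/89)*(-1108) = ((8*(-3 + 1))/328 + ((100 + 10) + 87)/89)*(-1108) = ((8*(-2))*(1/328) + (110 + 87)*(1/89))*(-1108) = (-16*1/328 + 197*(1/89))*(-1108) = (-2/41 + 197/89)*(-1108) = (7899/3649)*(-1108) = -8752092/3649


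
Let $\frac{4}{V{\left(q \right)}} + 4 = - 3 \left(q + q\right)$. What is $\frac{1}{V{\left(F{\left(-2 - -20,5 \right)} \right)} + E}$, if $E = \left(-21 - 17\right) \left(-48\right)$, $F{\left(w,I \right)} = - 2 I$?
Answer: $\frac{14}{25537} \approx 0.00054822$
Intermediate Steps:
$V{\left(q \right)} = \frac{4}{-4 - 6 q}$ ($V{\left(q \right)} = \frac{4}{-4 - 3 \left(q + q\right)} = \frac{4}{-4 - 3 \cdot 2 q} = \frac{4}{-4 - 6 q}$)
$E = 1824$ ($E = \left(-38\right) \left(-48\right) = 1824$)
$\frac{1}{V{\left(F{\left(-2 - -20,5 \right)} \right)} + E} = \frac{1}{- \frac{2}{2 + 3 \left(\left(-2\right) 5\right)} + 1824} = \frac{1}{- \frac{2}{2 + 3 \left(-10\right)} + 1824} = \frac{1}{- \frac{2}{2 - 30} + 1824} = \frac{1}{- \frac{2}{-28} + 1824} = \frac{1}{\left(-2\right) \left(- \frac{1}{28}\right) + 1824} = \frac{1}{\frac{1}{14} + 1824} = \frac{1}{\frac{25537}{14}} = \frac{14}{25537}$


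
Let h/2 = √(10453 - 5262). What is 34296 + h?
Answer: 34296 + 2*√5191 ≈ 34440.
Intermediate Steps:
h = 2*√5191 (h = 2*√(10453 - 5262) = 2*√5191 ≈ 144.10)
34296 + h = 34296 + 2*√5191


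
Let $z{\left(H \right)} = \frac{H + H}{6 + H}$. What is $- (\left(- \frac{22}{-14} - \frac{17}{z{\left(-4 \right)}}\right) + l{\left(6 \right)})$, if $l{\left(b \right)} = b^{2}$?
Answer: $- \frac{1171}{28} \approx -41.821$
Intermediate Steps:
$z{\left(H \right)} = \frac{2 H}{6 + H}$
$- (\left(- \frac{22}{-14} - \frac{17}{z{\left(-4 \right)}}\right) + l{\left(6 \right)}) = - (\left(- \frac{22}{-14} - \frac{17}{2 \left(-4\right) \frac{1}{6 - 4}}\right) + 6^{2}) = - (\left(\left(-22\right) \left(- \frac{1}{14}\right) - \frac{17}{2 \left(-4\right) \frac{1}{2}}\right) + 36) = - (\left(\frac{11}{7} - \frac{17}{2 \left(-4\right) \frac{1}{2}}\right) + 36) = - (\left(\frac{11}{7} - \frac{17}{-4}\right) + 36) = - (\left(\frac{11}{7} - - \frac{17}{4}\right) + 36) = - (\left(\frac{11}{7} + \frac{17}{4}\right) + 36) = - (\frac{163}{28} + 36) = \left(-1\right) \frac{1171}{28} = - \frac{1171}{28}$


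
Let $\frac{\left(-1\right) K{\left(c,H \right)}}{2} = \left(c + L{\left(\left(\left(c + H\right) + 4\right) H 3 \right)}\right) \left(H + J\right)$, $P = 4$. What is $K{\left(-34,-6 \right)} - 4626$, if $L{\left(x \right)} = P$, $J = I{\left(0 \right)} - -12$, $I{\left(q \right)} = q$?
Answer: $-4266$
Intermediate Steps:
$J = 12$ ($J = 0 - -12 = 0 + 12 = 12$)
$L{\left(x \right)} = 4$
$K{\left(c,H \right)} = - 2 \left(4 + c\right) \left(12 + H\right)$ ($K{\left(c,H \right)} = - 2 \left(c + 4\right) \left(H + 12\right) = - 2 \left(4 + c\right) \left(12 + H\right)$)
$K{\left(-34,-6 \right)} - 4626 = \left(-96 - -816 - -48 - \left(-12\right) \left(-34\right)\right) - 4626 = \left(-96 + 816 + 48 - 408\right) - 4626 = 360 - 4626 = -4266$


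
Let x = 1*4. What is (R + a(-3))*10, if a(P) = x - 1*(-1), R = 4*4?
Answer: 210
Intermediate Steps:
x = 4
R = 16
a(P) = 5 (a(P) = 4 - 1*(-1) = 4 + 1 = 5)
(R + a(-3))*10 = (16 + 5)*10 = 21*10 = 210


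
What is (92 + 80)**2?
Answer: 29584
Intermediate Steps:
(92 + 80)**2 = 172**2 = 29584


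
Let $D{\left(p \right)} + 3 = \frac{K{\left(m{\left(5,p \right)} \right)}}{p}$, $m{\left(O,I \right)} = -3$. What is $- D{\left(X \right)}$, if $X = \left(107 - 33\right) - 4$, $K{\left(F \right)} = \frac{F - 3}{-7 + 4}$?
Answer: $\frac{104}{35} \approx 2.9714$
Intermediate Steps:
$K{\left(F \right)} = 1 - \frac{F}{3}$ ($K{\left(F \right)} = \frac{-3 + F}{-3} = \left(-3 + F\right) \left(- \frac{1}{3}\right) = 1 - \frac{F}{3}$)
$X = 70$ ($X = 74 - 4 = 70$)
$D{\left(p \right)} = -3 + \frac{2}{p}$ ($D{\left(p \right)} = -3 + \frac{1 - -1}{p} = -3 + \frac{1 + 1}{p} = -3 + \frac{2}{p}$)
$- D{\left(X \right)} = - (-3 + \frac{2}{70}) = - (-3 + 2 \cdot \frac{1}{70}) = - (-3 + \frac{1}{35}) = \left(-1\right) \left(- \frac{104}{35}\right) = \frac{104}{35}$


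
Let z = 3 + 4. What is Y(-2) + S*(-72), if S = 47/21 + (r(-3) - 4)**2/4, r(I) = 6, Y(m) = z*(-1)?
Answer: -1681/7 ≈ -240.14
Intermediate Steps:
z = 7
Y(m) = -7 (Y(m) = 7*(-1) = -7)
S = 68/21 (S = 47/21 + (6 - 4)**2/4 = 47*(1/21) + 2**2*(1/4) = 47/21 + 4*(1/4) = 47/21 + 1 = 68/21 ≈ 3.2381)
Y(-2) + S*(-72) = -7 + (68/21)*(-72) = -7 - 1632/7 = -1681/7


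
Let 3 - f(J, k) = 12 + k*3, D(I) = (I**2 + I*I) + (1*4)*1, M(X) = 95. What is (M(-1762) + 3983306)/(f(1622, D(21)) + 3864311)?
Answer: 3983401/3861644 ≈ 1.0315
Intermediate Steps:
D(I) = 4 + 2*I**2 (D(I) = (I**2 + I**2) + 4*1 = 2*I**2 + 4 = 4 + 2*I**2)
f(J, k) = -9 - 3*k (f(J, k) = 3 - (12 + k*3) = 3 - (12 + 3*k) = 3 + (-12 - 3*k) = -9 - 3*k)
(M(-1762) + 3983306)/(f(1622, D(21)) + 3864311) = (95 + 3983306)/((-9 - 3*(4 + 2*21**2)) + 3864311) = 3983401/((-9 - 3*(4 + 2*441)) + 3864311) = 3983401/((-9 - 3*(4 + 882)) + 3864311) = 3983401/((-9 - 3*886) + 3864311) = 3983401/((-9 - 2658) + 3864311) = 3983401/(-2667 + 3864311) = 3983401/3861644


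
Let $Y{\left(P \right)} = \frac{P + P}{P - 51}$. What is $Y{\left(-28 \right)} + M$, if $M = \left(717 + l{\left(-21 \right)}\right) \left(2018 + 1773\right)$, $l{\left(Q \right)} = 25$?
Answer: $\frac{222220894}{79} \approx 2.8129 \cdot 10^{6}$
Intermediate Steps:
$Y{\left(P \right)} = \frac{2 P}{-51 + P}$
$M = 2812922$ ($M = \left(717 + 25\right) \left(2018 + 1773\right) = 742 \cdot 3791 = 2812922$)
$Y{\left(-28 \right)} + M = 2 \left(-28\right) \frac{1}{-51 - 28} + 2812922 = 2 \left(-28\right) \frac{1}{-79} + 2812922 = 2 \left(-28\right) \left(- \frac{1}{79}\right) + 2812922 = \frac{56}{79} + 2812922 = \frac{222220894}{79}$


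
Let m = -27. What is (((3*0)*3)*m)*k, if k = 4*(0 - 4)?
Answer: 0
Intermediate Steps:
k = -16 (k = 4*(-4) = -16)
(((3*0)*3)*m)*k = (((3*0)*3)*(-27))*(-16) = ((0*3)*(-27))*(-16) = (0*(-27))*(-16) = 0*(-16) = 0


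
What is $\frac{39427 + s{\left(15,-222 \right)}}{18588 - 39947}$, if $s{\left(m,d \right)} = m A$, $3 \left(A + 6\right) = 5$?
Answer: $- \frac{39362}{21359} \approx -1.8429$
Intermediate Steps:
$A = - \frac{13}{3}$ ($A = -6 + \frac{1}{3} \cdot 5 = -6 + \frac{5}{3} = - \frac{13}{3} \approx -4.3333$)
$s{\left(m,d \right)} = - \frac{13 m}{3}$ ($s{\left(m,d \right)} = m \left(- \frac{13}{3}\right) = - \frac{13 m}{3}$)
$\frac{39427 + s{\left(15,-222 \right)}}{18588 - 39947} = \frac{39427 - 65}{18588 - 39947} = \frac{39427 - 65}{-21359} = 39362 \left(- \frac{1}{21359}\right) = - \frac{39362}{21359}$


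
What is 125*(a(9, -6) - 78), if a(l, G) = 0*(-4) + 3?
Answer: -9375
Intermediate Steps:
a(l, G) = 3 (a(l, G) = 0 + 3 = 3)
125*(a(9, -6) - 78) = 125*(3 - 78) = 125*(-75) = -9375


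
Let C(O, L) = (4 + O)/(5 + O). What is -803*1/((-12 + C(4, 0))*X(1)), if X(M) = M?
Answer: 7227/100 ≈ 72.270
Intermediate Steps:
C(O, L) = (4 + O)/(5 + O)
-803*1/((-12 + C(4, 0))*X(1)) = -803/(-12 + (4 + 4)/(5 + 4)) = -803/(-12 + 8/9) = -803/((-100/9*1)) = -803/(-100/9) = -803*(-9/100) = 7227/100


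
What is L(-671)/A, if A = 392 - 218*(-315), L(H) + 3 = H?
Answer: -337/34531 ≈ -0.0097594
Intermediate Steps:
L(H) = -3 + H
A = 69062 (A = 392 + 68670 = 69062)
L(-671)/A = (-3 - 671)/69062 = -674*1/69062 = -337/34531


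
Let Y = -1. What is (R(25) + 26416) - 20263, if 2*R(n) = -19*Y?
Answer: 12325/2 ≈ 6162.5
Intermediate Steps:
R(n) = 19/2 (R(n) = (-19*(-1))/2 = (½)*19 = 19/2)
(R(25) + 26416) - 20263 = (19/2 + 26416) - 20263 = 52851/2 - 20263 = 12325/2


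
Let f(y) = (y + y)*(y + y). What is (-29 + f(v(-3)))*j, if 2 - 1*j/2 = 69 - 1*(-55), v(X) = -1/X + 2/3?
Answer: 6100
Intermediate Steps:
v(X) = ⅔ - 1/X (v(X) = -1/X + 2*(⅓) = -1/X + ⅔ = ⅔ - 1/X)
j = -244 (j = 4 - 2*(69 - 1*(-55)) = 4 - 2*(69 + 55) = 4 - 2*124 = 4 - 248 = -244)
f(y) = 4*y² (f(y) = (2*y)*(2*y) = 4*y²)
(-29 + f(v(-3)))*j = (-29 + 4*(⅔ - 1/(-3))²)*(-244) = (-29 + 4*(⅔ - 1*(-⅓))²)*(-244) = (-29 + 4*(⅔ + ⅓)²)*(-244) = (-29 + 4*1²)*(-244) = (-29 + 4*1)*(-244) = (-29 + 4)*(-244) = -25*(-244) = 6100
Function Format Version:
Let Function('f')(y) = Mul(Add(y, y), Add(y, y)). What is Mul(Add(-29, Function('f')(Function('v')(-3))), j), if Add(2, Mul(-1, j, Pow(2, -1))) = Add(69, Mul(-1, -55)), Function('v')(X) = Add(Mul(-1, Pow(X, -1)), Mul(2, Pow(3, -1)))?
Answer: 6100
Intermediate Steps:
Function('v')(X) = Add(Rational(2, 3), Mul(-1, Pow(X, -1))) (Function('v')(X) = Add(Mul(-1, Pow(X, -1)), Mul(2, Rational(1, 3))) = Add(Mul(-1, Pow(X, -1)), Rational(2, 3)) = Add(Rational(2, 3), Mul(-1, Pow(X, -1))))
j = -244 (j = Add(4, Mul(-2, Add(69, Mul(-1, -55)))) = Add(4, Mul(-2, Add(69, 55))) = Add(4, Mul(-2, 124)) = Add(4, -248) = -244)
Function('f')(y) = Mul(4, Pow(y, 2)) (Function('f')(y) = Mul(Mul(2, y), Mul(2, y)) = Mul(4, Pow(y, 2)))
Mul(Add(-29, Function('f')(Function('v')(-3))), j) = Mul(Add(-29, Mul(4, Pow(Add(Rational(2, 3), Mul(-1, Pow(-3, -1))), 2))), -244) = Mul(Add(-29, Mul(4, Pow(Add(Rational(2, 3), Mul(-1, Rational(-1, 3))), 2))), -244) = Mul(Add(-29, Mul(4, Pow(Add(Rational(2, 3), Rational(1, 3)), 2))), -244) = Mul(Add(-29, Mul(4, Pow(1, 2))), -244) = Mul(Add(-29, Mul(4, 1)), -244) = Mul(Add(-29, 4), -244) = Mul(-25, -244) = 6100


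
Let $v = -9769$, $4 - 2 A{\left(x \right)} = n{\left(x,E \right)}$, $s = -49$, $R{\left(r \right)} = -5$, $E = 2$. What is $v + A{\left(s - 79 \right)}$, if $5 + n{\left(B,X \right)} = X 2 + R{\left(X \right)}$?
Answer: $-9764$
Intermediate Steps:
$n{\left(B,X \right)} = -10 + 2 X$ ($n{\left(B,X \right)} = -5 + \left(X 2 - 5\right) = -5 + \left(2 X - 5\right) = -5 + \left(-5 + 2 X\right) = -10 + 2 X$)
$A{\left(x \right)} = 5$ ($A{\left(x \right)} = 2 - \frac{-10 + 2 \cdot 2}{2} = 2 - \frac{-10 + 4}{2} = 2 - -3 = 2 + 3 = 5$)
$v + A{\left(s - 79 \right)} = -9769 + 5 = -9764$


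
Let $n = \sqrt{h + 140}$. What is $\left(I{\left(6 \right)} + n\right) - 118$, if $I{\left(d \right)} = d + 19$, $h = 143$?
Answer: $-93 + \sqrt{283} \approx -76.177$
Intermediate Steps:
$n = \sqrt{283}$ ($n = \sqrt{143 + 140} = \sqrt{283} \approx 16.823$)
$I{\left(d \right)} = 19 + d$
$\left(I{\left(6 \right)} + n\right) - 118 = \left(\left(19 + 6\right) + \sqrt{283}\right) - 118 = \left(25 + \sqrt{283}\right) - 118 = -93 + \sqrt{283}$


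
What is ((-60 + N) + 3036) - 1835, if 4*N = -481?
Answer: 4083/4 ≈ 1020.8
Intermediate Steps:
N = -481/4 (N = (1/4)*(-481) = -481/4 ≈ -120.25)
((-60 + N) + 3036) - 1835 = ((-60 - 481/4) + 3036) - 1835 = (-721/4 + 3036) - 1835 = 11423/4 - 1835 = 4083/4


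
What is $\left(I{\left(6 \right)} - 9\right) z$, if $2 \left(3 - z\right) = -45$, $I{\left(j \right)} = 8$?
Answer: $- \frac{51}{2} \approx -25.5$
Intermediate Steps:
$z = \frac{51}{2}$ ($z = 3 - - \frac{45}{2} = 3 + \frac{45}{2} = \frac{51}{2} \approx 25.5$)
$\left(I{\left(6 \right)} - 9\right) z = \left(8 - 9\right) \frac{51}{2} = \left(-1\right) \frac{51}{2} = - \frac{51}{2}$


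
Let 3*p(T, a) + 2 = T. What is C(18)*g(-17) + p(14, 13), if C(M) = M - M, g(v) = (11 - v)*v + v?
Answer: 4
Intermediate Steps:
g(v) = v + v*(11 - v) (g(v) = v*(11 - v) + v = v + v*(11 - v))
p(T, a) = -⅔ + T/3
C(M) = 0
C(18)*g(-17) + p(14, 13) = 0*(-17*(12 - 1*(-17))) + (-⅔ + (⅓)*14) = 0*(-17*(12 + 17)) + (-⅔ + 14/3) = 0*(-17*29) + 4 = 0*(-493) + 4 = 0 + 4 = 4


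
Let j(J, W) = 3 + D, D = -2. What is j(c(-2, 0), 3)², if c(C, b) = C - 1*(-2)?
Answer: 1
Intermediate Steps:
c(C, b) = 2 + C (c(C, b) = C + 2 = 2 + C)
j(J, W) = 1 (j(J, W) = 3 - 2 = 1)
j(c(-2, 0), 3)² = 1² = 1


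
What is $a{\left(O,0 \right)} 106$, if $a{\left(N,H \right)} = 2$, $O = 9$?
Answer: $212$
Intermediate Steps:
$a{\left(O,0 \right)} 106 = 2 \cdot 106 = 212$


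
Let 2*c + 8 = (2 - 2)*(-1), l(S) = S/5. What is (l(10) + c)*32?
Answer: -64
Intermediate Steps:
l(S) = S/5 (l(S) = S*(1/5) = S/5)
c = -4 (c = -4 + ((2 - 2)*(-1))/2 = -4 + (0*(-1))/2 = -4 + (1/2)*0 = -4 + 0 = -4)
(l(10) + c)*32 = ((1/5)*10 - 4)*32 = (2 - 4)*32 = -2*32 = -64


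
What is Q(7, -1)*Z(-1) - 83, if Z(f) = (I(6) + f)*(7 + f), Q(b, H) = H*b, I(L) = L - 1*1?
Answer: -251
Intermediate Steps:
I(L) = -1 + L (I(L) = L - 1 = -1 + L)
Z(f) = (5 + f)*(7 + f) (Z(f) = ((-1 + 6) + f)*(7 + f) = (5 + f)*(7 + f))
Q(7, -1)*Z(-1) - 83 = (-1*7)*(35 + (-1)² + 12*(-1)) - 83 = -7*(35 + 1 - 12) - 83 = -7*24 - 83 = -168 - 83 = -251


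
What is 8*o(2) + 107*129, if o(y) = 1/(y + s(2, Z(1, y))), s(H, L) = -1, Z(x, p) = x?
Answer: 13811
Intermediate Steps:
o(y) = 1/(-1 + y) (o(y) = 1/(y - 1) = 1/(-1 + y))
8*o(2) + 107*129 = 8/(-1 + 2) + 107*129 = 8/1 + 13803 = 8*1 + 13803 = 8 + 13803 = 13811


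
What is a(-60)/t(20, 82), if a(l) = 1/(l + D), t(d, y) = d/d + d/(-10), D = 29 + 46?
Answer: -1/15 ≈ -0.066667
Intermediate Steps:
D = 75
t(d, y) = 1 - d/10 (t(d, y) = 1 + d*(-1/10) = 1 - d/10)
a(l) = 1/(75 + l) (a(l) = 1/(l + 75) = 1/(75 + l))
a(-60)/t(20, 82) = 1/((75 - 60)*(1 - 1/10*20)) = 1/(15*(1 - 2)) = (1/15)/(-1) = (1/15)*(-1) = -1/15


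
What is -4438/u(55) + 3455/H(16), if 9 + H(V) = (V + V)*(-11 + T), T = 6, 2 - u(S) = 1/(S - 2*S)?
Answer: -41634715/18759 ≈ -2219.5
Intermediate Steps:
u(S) = 2 + 1/S (u(S) = 2 - 1/(S - 2*S) = 2 - 1/((-S)) = 2 - (-1)/S = 2 + 1/S)
H(V) = -9 - 10*V (H(V) = -9 + (V + V)*(-11 + 6) = -9 + (2*V)*(-5) = -9 - 10*V)
-4438/u(55) + 3455/H(16) = -4438/(2 + 1/55) + 3455/(-9 - 10*16) = -4438/(2 + 1/55) + 3455/(-9 - 160) = -4438/111/55 + 3455/(-169) = -4438*55/111 + 3455*(-1/169) = -244090/111 - 3455/169 = -41634715/18759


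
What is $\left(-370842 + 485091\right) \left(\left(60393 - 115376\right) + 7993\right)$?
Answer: $-5368560510$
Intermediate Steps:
$\left(-370842 + 485091\right) \left(\left(60393 - 115376\right) + 7993\right) = 114249 \left(-54983 + 7993\right) = 114249 \left(-46990\right) = -5368560510$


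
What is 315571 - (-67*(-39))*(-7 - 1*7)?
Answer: 352153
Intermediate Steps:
315571 - (-67*(-39))*(-7 - 1*7) = 315571 - 2613*(-7 - 7) = 315571 - 2613*(-14) = 315571 - 1*(-36582) = 315571 + 36582 = 352153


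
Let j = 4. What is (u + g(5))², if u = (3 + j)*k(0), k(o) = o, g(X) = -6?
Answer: 36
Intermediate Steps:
u = 0 (u = (3 + 4)*0 = 7*0 = 0)
(u + g(5))² = (0 - 6)² = (-6)² = 36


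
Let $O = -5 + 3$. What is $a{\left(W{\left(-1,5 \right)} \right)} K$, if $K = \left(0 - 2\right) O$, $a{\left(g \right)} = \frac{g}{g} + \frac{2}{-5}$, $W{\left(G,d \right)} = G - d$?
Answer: $\frac{12}{5} \approx 2.4$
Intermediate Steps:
$O = -2$
$a{\left(g \right)} = \frac{3}{5}$ ($a{\left(g \right)} = 1 + 2 \left(- \frac{1}{5}\right) = 1 - \frac{2}{5} = \frac{3}{5}$)
$K = 4$ ($K = \left(0 - 2\right) \left(-2\right) = \left(-2\right) \left(-2\right) = 4$)
$a{\left(W{\left(-1,5 \right)} \right)} K = \frac{3}{5} \cdot 4 = \frac{12}{5}$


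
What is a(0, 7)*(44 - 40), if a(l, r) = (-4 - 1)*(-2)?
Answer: 40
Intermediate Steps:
a(l, r) = 10 (a(l, r) = -5*(-2) = 10)
a(0, 7)*(44 - 40) = 10*(44 - 40) = 10*4 = 40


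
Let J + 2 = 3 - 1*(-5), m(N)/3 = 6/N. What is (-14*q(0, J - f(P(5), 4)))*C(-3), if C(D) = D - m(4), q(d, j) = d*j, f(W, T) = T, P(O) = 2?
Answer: 0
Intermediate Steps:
m(N) = 18/N (m(N) = 3*(6/N) = 18/N)
J = 6 (J = -2 + (3 - 1*(-5)) = -2 + (3 + 5) = -2 + 8 = 6)
C(D) = -9/2 + D (C(D) = D - 18/4 = D - 1*9/2 = D - 9/2 = -9/2 + D)
(-14*q(0, J - f(P(5), 4)))*C(-3) = (-0*(6 - 1*4))*(-9/2 - 3) = -0*(6 - 4)*(-15/2) = -0*2*(-15/2) = -14*0*(-15/2) = 0*(-15/2) = 0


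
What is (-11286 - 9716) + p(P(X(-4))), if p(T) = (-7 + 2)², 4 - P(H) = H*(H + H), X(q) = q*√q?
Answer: -20977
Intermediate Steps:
X(q) = q^(3/2)
P(H) = 4 - 2*H² (P(H) = 4 - H*(H + H) = 4 - H*2*H = 4 - 2*H²)
p(T) = 25 (p(T) = (-5)² = 25)
(-11286 - 9716) + p(P(X(-4))) = (-11286 - 9716) + 25 = -21002 + 25 = -20977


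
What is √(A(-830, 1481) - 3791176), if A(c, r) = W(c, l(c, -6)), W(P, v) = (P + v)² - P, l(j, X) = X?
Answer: 5*I*√123658 ≈ 1758.3*I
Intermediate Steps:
A(c, r) = (-6 + c)² - c (A(c, r) = (c - 6)² - c = (-6 + c)² - c)
√(A(-830, 1481) - 3791176) = √(((-6 - 830)² - 1*(-830)) - 3791176) = √(((-836)² + 830) - 3791176) = √((698896 + 830) - 3791176) = √(699726 - 3791176) = √(-3091450) = 5*I*√123658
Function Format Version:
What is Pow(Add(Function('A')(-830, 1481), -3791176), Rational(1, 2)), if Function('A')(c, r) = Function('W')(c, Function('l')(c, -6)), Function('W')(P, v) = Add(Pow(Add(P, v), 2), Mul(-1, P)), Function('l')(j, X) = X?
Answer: Mul(5, I, Pow(123658, Rational(1, 2))) ≈ Mul(1758.3, I)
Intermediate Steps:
Function('A')(c, r) = Add(Pow(Add(-6, c), 2), Mul(-1, c)) (Function('A')(c, r) = Add(Pow(Add(c, -6), 2), Mul(-1, c)) = Add(Pow(Add(-6, c), 2), Mul(-1, c)))
Pow(Add(Function('A')(-830, 1481), -3791176), Rational(1, 2)) = Pow(Add(Add(Pow(Add(-6, -830), 2), Mul(-1, -830)), -3791176), Rational(1, 2)) = Pow(Add(Add(Pow(-836, 2), 830), -3791176), Rational(1, 2)) = Pow(Add(Add(698896, 830), -3791176), Rational(1, 2)) = Pow(Add(699726, -3791176), Rational(1, 2)) = Pow(-3091450, Rational(1, 2)) = Mul(5, I, Pow(123658, Rational(1, 2)))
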